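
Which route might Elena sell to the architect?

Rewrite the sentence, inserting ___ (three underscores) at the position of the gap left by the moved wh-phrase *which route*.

Which route might Elena sell ___ to the architect?

Pre-movement form: Elena might sell which route to the architect.
'which route' is the direct object of 'sell'. The gap is right after 'sell'.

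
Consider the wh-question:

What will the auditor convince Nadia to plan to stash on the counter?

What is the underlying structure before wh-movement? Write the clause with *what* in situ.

The auditor will convince Nadia to plan to stash what on the counter.

'what' functions as the direct object of 'stash'. Fronting leaves a gap immediately after 'stash':
What will the auditor convince Nadia to plan to stash ___ on the counter?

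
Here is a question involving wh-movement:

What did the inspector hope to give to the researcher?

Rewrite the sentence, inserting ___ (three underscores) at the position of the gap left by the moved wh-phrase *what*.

In situ: The inspector did hope to give what to the researcher.
The filler 'what' is interpreted as the direct object of 'give'. The gap is right after 'give'.

What did the inspector hope to give ___ to the researcher?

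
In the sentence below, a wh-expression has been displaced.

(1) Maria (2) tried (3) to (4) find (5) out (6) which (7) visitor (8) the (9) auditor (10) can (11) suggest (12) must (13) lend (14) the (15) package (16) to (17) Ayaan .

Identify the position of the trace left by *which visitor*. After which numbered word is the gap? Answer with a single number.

11

Pre-movement form: The auditor can suggest which visitor must lend the package to Ayaan.
The filler 'which visitor' is interpreted as the subject of the clause embedded under 'suggest'. Fronting leaves a gap immediately after 'suggest':
Maria tried to find out which visitor the auditor can suggest ___ must lend the package to Ayaan.
'suggest' is word 11.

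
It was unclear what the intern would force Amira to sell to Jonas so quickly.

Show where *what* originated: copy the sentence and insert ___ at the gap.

It was unclear what the intern would force Amira to sell ___ to Jonas so quickly.

Underlying clause: The intern would force Amira to sell what to Jonas so quickly.
'what' is the direct object of 'sell'. The gap is right after 'sell'.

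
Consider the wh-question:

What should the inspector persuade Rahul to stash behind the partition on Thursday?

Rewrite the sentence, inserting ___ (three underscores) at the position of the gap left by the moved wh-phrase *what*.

What should the inspector persuade Rahul to stash ___ behind the partition on Thursday?

Underlying clause: The inspector should persuade Rahul to stash what behind the partition on Thursday.
'what' is the direct object of 'stash'. The gap is right after 'stash'.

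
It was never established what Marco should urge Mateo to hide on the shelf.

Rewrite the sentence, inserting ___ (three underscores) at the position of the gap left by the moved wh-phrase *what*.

In situ: Marco should urge Mateo to hide what on the shelf.
'what' functions as the direct object of 'hide'. The gap is right after 'hide'.

It was never established what Marco should urge Mateo to hide ___ on the shelf.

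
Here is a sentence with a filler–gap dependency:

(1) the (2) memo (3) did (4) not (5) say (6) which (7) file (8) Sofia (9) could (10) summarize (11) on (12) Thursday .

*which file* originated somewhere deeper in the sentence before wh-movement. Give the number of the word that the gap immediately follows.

Before movement: Sofia could summarize which file on Thursday.
The filler 'which file' is interpreted as the direct object of 'summarize'. Wh-movement fronts it, leaving a gap right after 'summarize':
The memo did not say which file Sofia could summarize ___ on Thursday.
'summarize' is word 10.

10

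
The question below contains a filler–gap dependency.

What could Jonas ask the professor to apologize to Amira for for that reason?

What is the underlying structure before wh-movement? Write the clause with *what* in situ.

The filler 'what' is interpreted as the object of the preposition 'for'. Fronting leaves a gap immediately after 'for':
What could Jonas ask the professor to apologize to Amira for ___ for that reason?

Jonas could ask the professor to apologize to Amira for what for that reason.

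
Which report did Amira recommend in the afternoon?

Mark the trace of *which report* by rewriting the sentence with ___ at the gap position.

Which report did Amira recommend ___ in the afternoon?

Pre-movement form: Amira did recommend which report in the afternoon.
The filler 'which report' is interpreted as the direct object of 'recommend'. The gap is right after 'recommend'.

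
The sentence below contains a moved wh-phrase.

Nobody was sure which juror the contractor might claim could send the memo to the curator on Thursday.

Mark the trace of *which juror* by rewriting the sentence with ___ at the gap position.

Nobody was sure which juror the contractor might claim ___ could send the memo to the curator on Thursday.

Underlying clause: The contractor might claim which juror could send the memo to the curator on Thursday.
'which juror' is the subject of the clause embedded under 'claim'. The gap is right after 'claim'.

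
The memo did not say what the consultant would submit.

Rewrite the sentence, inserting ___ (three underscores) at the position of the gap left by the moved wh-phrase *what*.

The memo did not say what the consultant would submit ___.

Before movement: The consultant would submit what.
The filler 'what' is interpreted as the direct object of 'submit'. The gap is right after 'submit'.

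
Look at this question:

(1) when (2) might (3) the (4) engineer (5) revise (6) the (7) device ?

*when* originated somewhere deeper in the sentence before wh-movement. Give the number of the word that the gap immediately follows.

7

Before movement: The engineer might revise the device when.
'when' functions as the temporal adjunct. Fronting leaves a gap immediately after 'device':
When might the engineer revise the device ___?
'device' is word 7.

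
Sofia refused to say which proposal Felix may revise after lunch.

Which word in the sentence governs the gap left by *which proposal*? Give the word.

revise

Before movement: Felix may revise which proposal after lunch.
'which proposal' functions as the direct object of 'revise'. Fronting leaves a gap immediately after 'revise':
Sofia refused to say which proposal Felix may revise ___ after lunch.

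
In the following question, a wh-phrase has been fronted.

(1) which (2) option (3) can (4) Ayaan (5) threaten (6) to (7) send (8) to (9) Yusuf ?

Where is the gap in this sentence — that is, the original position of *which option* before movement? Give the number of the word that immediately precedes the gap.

Underlying clause: Ayaan can threaten to send which option to Yusuf.
The filler 'which option' is interpreted as the direct object of 'send'. Fronting leaves a gap immediately after 'send':
Which option can Ayaan threaten to send ___ to Yusuf?
'send' is word 7.

7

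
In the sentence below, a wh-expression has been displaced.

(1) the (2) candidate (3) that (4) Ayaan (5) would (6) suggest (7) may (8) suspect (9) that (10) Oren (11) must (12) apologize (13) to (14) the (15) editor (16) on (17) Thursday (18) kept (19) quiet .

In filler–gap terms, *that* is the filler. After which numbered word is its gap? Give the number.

'that' is the subject of the clause embedded under 'suggest'. It moves to the left edge, and the trace sits right after 'suggest':
The candidate that Ayaan would suggest ___ may suspect that Oren must apologize to the editor on Thursday kept quiet.
'suggest' is word 6.

6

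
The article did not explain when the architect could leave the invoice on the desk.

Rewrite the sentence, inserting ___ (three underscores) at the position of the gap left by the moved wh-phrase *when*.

The article did not explain when the architect could leave the invoice on the desk ___.

In situ: The architect could leave the invoice on the desk when.
The filler 'when' is interpreted as the temporal adjunct. The gap is right after 'desk'.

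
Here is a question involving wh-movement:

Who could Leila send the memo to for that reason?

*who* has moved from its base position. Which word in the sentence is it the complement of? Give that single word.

to

In situ: Leila could send the memo to who for that reason.
The filler 'who' is interpreted as the object of the preposition 'to' (recipient of 'send'). Fronting leaves a gap immediately after 'to':
Who could Leila send the memo to ___ for that reason?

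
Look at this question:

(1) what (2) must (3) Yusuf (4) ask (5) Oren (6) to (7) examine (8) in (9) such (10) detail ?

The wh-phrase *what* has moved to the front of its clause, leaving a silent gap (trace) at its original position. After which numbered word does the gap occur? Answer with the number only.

Before movement: Yusuf must ask Oren to examine what in such detail.
The filler 'what' is interpreted as the direct object of 'examine'. Fronting leaves a gap immediately after 'examine':
What must Yusuf ask Oren to examine ___ in such detail?
'examine' is word 7.

7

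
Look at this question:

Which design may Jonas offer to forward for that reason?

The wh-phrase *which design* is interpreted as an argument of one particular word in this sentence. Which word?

forward

In situ: Jonas may offer to forward which design for that reason.
'which design' is the direct object of 'forward'. Fronting leaves a gap immediately after 'forward':
Which design may Jonas offer to forward ___ for that reason?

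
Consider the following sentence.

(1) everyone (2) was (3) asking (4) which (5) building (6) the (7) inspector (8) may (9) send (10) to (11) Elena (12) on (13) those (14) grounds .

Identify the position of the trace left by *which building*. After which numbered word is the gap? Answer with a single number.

Underlying clause: The inspector may send which building to Elena on those grounds.
'which building' is the direct object of 'send'. Wh-movement fronts it, leaving a gap right after 'send':
Everyone was asking which building the inspector may send ___ to Elena on those grounds.
'send' is word 9.

9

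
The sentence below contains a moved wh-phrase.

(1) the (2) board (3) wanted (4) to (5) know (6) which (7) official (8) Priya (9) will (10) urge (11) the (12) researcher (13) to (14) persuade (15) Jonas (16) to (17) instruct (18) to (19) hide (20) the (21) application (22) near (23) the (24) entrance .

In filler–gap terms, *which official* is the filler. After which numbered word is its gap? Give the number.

17

Pre-movement form: Priya will urge the researcher to persuade Jonas to instruct which official to hide the application near the entrance.
'which official' is the direct object of 'instruct'. Wh-movement fronts it, leaving a gap right after 'instruct':
The board wanted to know which official Priya will urge the researcher to persuade Jonas to instruct ___ to hide the application near the entrance.
'instruct' is word 17.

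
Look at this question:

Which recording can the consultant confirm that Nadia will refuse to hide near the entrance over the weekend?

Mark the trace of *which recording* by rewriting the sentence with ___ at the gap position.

In situ: The consultant can confirm that Nadia will refuse to hide which recording near the entrance over the weekend.
'which recording' functions as the direct object of 'hide'. The gap is right after 'hide'.

Which recording can the consultant confirm that Nadia will refuse to hide ___ near the entrance over the weekend?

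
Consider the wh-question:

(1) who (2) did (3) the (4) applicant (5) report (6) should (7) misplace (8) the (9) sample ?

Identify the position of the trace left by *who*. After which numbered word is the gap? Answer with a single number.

5

Before movement: The applicant did report who should misplace the sample.
The filler 'who' is interpreted as the subject of the clause embedded under 'report'. Wh-movement fronts it, leaving a gap right after 'report':
Who did the applicant report ___ should misplace the sample?
'report' is word 5.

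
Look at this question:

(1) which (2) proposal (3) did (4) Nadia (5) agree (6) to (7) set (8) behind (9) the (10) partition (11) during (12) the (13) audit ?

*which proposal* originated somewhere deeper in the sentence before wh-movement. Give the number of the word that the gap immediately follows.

Underlying clause: Nadia did agree to set which proposal behind the partition during the audit.
The filler 'which proposal' is interpreted as the direct object of 'set'. Fronting leaves a gap immediately after 'set':
Which proposal did Nadia agree to set ___ behind the partition during the audit?
'set' is word 7.

7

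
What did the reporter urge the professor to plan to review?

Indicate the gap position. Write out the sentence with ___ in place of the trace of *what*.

What did the reporter urge the professor to plan to review ___?

Underlying clause: The reporter did urge the professor to plan to review what.
'what' functions as the direct object of 'review'. The gap is right after 'review'.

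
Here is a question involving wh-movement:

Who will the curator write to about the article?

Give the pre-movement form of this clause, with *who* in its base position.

'who' is the object of the preposition 'to'. Fronting leaves a gap immediately after 'to':
Who will the curator write to ___ about the article?

The curator will write to who about the article.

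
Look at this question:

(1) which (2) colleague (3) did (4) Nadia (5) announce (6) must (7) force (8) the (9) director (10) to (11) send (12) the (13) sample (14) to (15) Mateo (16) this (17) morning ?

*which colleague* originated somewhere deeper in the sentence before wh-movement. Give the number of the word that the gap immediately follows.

Pre-movement form: Nadia did announce which colleague must force the director to send the sample to Mateo this morning.
'which colleague' functions as the subject of the clause embedded under 'announce'. It moves to the left edge, and the trace sits right after 'announce':
Which colleague did Nadia announce ___ must force the director to send the sample to Mateo this morning?
'announce' is word 5.

5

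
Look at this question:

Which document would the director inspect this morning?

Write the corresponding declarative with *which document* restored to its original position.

The director would inspect which document this morning.

'which document' functions as the direct object of 'inspect'. Fronting leaves a gap immediately after 'inspect':
Which document would the director inspect ___ this morning?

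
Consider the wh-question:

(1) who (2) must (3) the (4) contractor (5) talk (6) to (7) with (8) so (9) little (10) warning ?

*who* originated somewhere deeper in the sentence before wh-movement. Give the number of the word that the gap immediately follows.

6

Underlying clause: The contractor must talk to who with so little warning.
The filler 'who' is interpreted as the object of the preposition 'to'. It moves to the left edge, and the trace sits right after 'to':
Who must the contractor talk to ___ with so little warning?
'to' is word 6.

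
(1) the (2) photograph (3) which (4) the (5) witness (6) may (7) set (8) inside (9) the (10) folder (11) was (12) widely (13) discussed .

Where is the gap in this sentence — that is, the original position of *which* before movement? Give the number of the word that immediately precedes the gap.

7

'which' functions as the direct object of 'set'. Fronting leaves a gap immediately after 'set':
The photograph which the witness may set ___ inside the folder was widely discussed.
'set' is word 7.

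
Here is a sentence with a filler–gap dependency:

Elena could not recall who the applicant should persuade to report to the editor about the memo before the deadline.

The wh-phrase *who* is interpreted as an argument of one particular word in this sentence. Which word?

In situ: The applicant should persuade who to report to the editor about the memo before the deadline.
'who' is the direct object of 'persuade'. Wh-movement fronts it, leaving a gap right after 'persuade':
Elena could not recall who the applicant should persuade ___ to report to the editor about the memo before the deadline.

persuade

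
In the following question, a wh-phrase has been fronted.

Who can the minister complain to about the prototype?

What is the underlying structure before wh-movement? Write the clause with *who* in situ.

The filler 'who' is interpreted as the object of the preposition 'to'. It moves to the left edge, and the trace sits right after 'to':
Who can the minister complain to ___ about the prototype?

The minister can complain to who about the prototype.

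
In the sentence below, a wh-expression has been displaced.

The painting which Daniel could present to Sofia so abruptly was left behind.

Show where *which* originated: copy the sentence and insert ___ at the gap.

'which' is the direct object of 'present'. The gap is right after 'present'.

The painting which Daniel could present ___ to Sofia so abruptly was left behind.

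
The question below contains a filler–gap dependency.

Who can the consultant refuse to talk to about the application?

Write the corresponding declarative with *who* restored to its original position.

The consultant can refuse to talk to who about the application.

'who' functions as the object of the preposition 'to'. It moves to the left edge, and the trace sits right after 'to':
Who can the consultant refuse to talk to ___ about the application?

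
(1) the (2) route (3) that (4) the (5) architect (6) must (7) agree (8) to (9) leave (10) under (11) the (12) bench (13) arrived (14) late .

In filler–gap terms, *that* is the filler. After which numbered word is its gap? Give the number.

9

'that' functions as the direct object of 'leave'. Wh-movement fronts it, leaving a gap right after 'leave':
The route that the architect must agree to leave ___ under the bench arrived late.
'leave' is word 9.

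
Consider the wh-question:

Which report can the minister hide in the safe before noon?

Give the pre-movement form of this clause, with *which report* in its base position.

'which report' functions as the direct object of 'hide'. It moves to the left edge, and the trace sits right after 'hide':
Which report can the minister hide ___ in the safe before noon?

The minister can hide which report in the safe before noon.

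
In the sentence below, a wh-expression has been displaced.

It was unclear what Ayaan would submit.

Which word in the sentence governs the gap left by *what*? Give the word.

In situ: Ayaan would submit what.
The filler 'what' is interpreted as the direct object of 'submit'. Wh-movement fronts it, leaving a gap right after 'submit':
It was unclear what Ayaan would submit ___.

submit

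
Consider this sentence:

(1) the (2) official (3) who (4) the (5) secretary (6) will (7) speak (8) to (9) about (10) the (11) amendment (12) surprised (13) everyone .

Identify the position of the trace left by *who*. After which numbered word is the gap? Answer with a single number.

The filler 'who' is interpreted as the object of the preposition 'to'. Fronting leaves a gap immediately after 'to':
The official who the secretary will speak to ___ about the amendment surprised everyone.
'to' is word 8.

8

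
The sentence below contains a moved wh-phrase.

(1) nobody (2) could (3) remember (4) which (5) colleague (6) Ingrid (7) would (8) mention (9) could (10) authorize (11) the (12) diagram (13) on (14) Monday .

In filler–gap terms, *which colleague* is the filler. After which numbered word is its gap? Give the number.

8

Before movement: Ingrid would mention which colleague could authorize the diagram on Monday.
'which colleague' functions as the subject of the clause embedded under 'mention'. Wh-movement fronts it, leaving a gap right after 'mention':
Nobody could remember which colleague Ingrid would mention ___ could authorize the diagram on Monday.
'mention' is word 8.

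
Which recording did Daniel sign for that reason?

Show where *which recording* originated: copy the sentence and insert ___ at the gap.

Which recording did Daniel sign ___ for that reason?

Pre-movement form: Daniel did sign which recording for that reason.
The filler 'which recording' is interpreted as the direct object of 'sign'. The gap is right after 'sign'.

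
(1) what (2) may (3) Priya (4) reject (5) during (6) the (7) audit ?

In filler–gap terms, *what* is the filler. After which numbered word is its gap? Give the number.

4

Pre-movement form: Priya may reject what during the audit.
'what' functions as the direct object of 'reject'. Wh-movement fronts it, leaving a gap right after 'reject':
What may Priya reject ___ during the audit?
'reject' is word 4.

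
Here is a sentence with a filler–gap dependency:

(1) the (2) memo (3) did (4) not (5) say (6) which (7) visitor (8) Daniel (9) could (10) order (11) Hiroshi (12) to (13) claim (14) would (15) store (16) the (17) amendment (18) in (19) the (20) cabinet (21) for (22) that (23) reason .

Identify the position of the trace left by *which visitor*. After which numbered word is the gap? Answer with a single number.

Pre-movement form: Daniel could order Hiroshi to claim which visitor would store the amendment in the cabinet for that reason.
'which visitor' is the subject of the clause embedded under 'claim'. Fronting leaves a gap immediately after 'claim':
The memo did not say which visitor Daniel could order Hiroshi to claim ___ would store the amendment in the cabinet for that reason.
'claim' is word 13.

13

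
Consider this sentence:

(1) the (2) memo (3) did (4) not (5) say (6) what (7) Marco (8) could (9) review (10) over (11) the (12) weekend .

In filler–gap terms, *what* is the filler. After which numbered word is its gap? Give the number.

Pre-movement form: Marco could review what over the weekend.
'what' is the direct object of 'review'. Fronting leaves a gap immediately after 'review':
The memo did not say what Marco could review ___ over the weekend.
'review' is word 9.

9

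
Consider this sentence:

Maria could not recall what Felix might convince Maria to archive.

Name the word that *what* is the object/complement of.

Before movement: Felix might convince Maria to archive what.
'what' is the direct object of 'archive'. It moves to the left edge, and the trace sits right after 'archive':
Maria could not recall what Felix might convince Maria to archive ___.

archive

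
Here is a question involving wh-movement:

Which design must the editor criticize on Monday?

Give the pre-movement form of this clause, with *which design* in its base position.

'which design' functions as the direct object of 'criticize'. Wh-movement fronts it, leaving a gap right after 'criticize':
Which design must the editor criticize ___ on Monday?

The editor must criticize which design on Monday.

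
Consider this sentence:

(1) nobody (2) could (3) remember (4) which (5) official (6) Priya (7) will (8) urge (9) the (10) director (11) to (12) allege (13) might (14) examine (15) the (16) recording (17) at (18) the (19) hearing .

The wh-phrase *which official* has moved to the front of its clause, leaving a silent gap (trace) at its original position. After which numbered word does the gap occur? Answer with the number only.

Before movement: Priya will urge the director to allege which official might examine the recording at the hearing.
The filler 'which official' is interpreted as the subject of the clause embedded under 'allege'. Wh-movement fronts it, leaving a gap right after 'allege':
Nobody could remember which official Priya will urge the director to allege ___ might examine the recording at the hearing.
'allege' is word 12.

12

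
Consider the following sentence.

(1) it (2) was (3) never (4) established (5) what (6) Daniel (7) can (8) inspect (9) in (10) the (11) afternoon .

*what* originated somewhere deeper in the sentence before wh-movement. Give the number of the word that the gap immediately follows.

Underlying clause: Daniel can inspect what in the afternoon.
The filler 'what' is interpreted as the direct object of 'inspect'. Fronting leaves a gap immediately after 'inspect':
It was never established what Daniel can inspect ___ in the afternoon.
'inspect' is word 8.

8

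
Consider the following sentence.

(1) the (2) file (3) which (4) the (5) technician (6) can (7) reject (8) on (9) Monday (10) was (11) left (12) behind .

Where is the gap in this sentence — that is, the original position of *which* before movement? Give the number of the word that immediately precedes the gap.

7

'which' functions as the direct object of 'reject'. It moves to the left edge, and the trace sits right after 'reject':
The file which the technician can reject ___ on Monday was left behind.
'reject' is word 7.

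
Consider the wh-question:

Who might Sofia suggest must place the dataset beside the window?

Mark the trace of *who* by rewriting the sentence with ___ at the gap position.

Who might Sofia suggest ___ must place the dataset beside the window?

Pre-movement form: Sofia might suggest who must place the dataset beside the window.
'who' functions as the subject of the clause embedded under 'suggest'. The gap is right after 'suggest'.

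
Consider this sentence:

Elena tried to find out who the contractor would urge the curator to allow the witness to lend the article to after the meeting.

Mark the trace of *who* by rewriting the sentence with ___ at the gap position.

Pre-movement form: The contractor would urge the curator to allow the witness to lend the article to who after the meeting.
'who' is the object of the preposition 'to' (recipient of 'lend'). The gap is right after 'to'.

Elena tried to find out who the contractor would urge the curator to allow the witness to lend the article to ___ after the meeting.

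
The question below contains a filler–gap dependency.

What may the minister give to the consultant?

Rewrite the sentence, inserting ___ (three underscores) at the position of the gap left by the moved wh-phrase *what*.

What may the minister give ___ to the consultant?

In situ: The minister may give what to the consultant.
'what' functions as the direct object of 'give'. The gap is right after 'give'.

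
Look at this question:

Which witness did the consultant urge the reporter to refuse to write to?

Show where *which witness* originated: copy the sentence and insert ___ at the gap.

Before movement: The consultant did urge the reporter to refuse to write to which witness.
'which witness' functions as the object of the preposition 'to'. The gap is right after 'to'.

Which witness did the consultant urge the reporter to refuse to write to ___?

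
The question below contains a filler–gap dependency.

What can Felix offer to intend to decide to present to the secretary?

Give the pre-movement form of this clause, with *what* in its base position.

'what' functions as the direct object of 'present'. It moves to the left edge, and the trace sits right after 'present':
What can Felix offer to intend to decide to present ___ to the secretary?

Felix can offer to intend to decide to present what to the secretary.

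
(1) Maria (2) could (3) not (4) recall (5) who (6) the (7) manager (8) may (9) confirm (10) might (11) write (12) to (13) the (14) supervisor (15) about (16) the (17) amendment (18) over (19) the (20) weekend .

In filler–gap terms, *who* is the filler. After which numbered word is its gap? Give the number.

9

Before movement: The manager may confirm who might write to the supervisor about the amendment over the weekend.
The filler 'who' is interpreted as the subject of the clause embedded under 'confirm'. Wh-movement fronts it, leaving a gap right after 'confirm':
Maria could not recall who the manager may confirm ___ might write to the supervisor about the amendment over the weekend.
'confirm' is word 9.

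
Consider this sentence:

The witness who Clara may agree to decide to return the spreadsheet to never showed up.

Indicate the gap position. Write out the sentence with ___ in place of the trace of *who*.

The witness who Clara may agree to decide to return the spreadsheet to ___ never showed up.

'who' functions as the object of the preposition 'to' (recipient of 'return'). The gap is right after 'to'.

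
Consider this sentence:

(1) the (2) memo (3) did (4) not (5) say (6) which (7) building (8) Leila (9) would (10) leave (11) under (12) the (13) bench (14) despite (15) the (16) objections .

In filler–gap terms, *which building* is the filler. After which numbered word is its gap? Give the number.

10

Pre-movement form: Leila would leave which building under the bench despite the objections.
'which building' functions as the direct object of 'leave'. Wh-movement fronts it, leaving a gap right after 'leave':
The memo did not say which building Leila would leave ___ under the bench despite the objections.
'leave' is word 10.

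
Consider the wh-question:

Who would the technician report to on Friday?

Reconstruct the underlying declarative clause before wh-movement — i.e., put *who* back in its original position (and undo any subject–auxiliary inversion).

The technician would report to who on Friday.

The filler 'who' is interpreted as the object of the preposition 'to'. Wh-movement fronts it, leaving a gap right after 'to':
Who would the technician report to ___ on Friday?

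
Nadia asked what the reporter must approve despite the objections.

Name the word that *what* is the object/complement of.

approve

Pre-movement form: The reporter must approve what despite the objections.
The filler 'what' is interpreted as the direct object of 'approve'. It moves to the left edge, and the trace sits right after 'approve':
Nadia asked what the reporter must approve ___ despite the objections.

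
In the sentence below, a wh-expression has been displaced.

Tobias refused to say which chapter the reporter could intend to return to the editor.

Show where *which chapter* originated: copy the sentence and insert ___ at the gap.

Underlying clause: The reporter could intend to return which chapter to the editor.
'which chapter' is the direct object of 'return'. The gap is right after 'return'.

Tobias refused to say which chapter the reporter could intend to return ___ to the editor.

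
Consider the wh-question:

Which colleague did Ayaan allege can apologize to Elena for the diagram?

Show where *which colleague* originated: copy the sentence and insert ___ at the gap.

Which colleague did Ayaan allege ___ can apologize to Elena for the diagram?

Pre-movement form: Ayaan did allege which colleague can apologize to Elena for the diagram.
'which colleague' functions as the subject of the clause embedded under 'allege'. The gap is right after 'allege'.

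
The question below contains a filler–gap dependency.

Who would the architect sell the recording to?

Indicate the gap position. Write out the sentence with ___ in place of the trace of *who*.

In situ: The architect would sell the recording to who.
'who' functions as the object of the preposition 'to' (recipient of 'sell'). The gap is right after 'to'.

Who would the architect sell the recording to ___?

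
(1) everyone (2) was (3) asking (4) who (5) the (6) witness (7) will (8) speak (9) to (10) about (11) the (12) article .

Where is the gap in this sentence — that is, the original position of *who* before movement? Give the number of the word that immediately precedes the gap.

9

Before movement: The witness will speak to who about the article.
'who' functions as the object of the preposition 'to'. It moves to the left edge, and the trace sits right after 'to':
Everyone was asking who the witness will speak to ___ about the article.
'to' is word 9.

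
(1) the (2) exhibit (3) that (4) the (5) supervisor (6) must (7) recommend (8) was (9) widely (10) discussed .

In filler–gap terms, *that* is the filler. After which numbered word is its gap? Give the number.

'that' is the direct object of 'recommend'. Wh-movement fronts it, leaving a gap right after 'recommend':
The exhibit that the supervisor must recommend ___ was widely discussed.
'recommend' is word 7.

7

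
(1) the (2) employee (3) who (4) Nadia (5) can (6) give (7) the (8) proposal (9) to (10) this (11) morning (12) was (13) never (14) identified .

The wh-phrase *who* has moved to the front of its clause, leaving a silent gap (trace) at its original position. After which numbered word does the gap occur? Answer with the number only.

9

'who' is the object of the preposition 'to' (recipient of 'give'). Wh-movement fronts it, leaving a gap right after 'to':
The employee who Nadia can give the proposal to ___ this morning was never identified.
'to' is word 9.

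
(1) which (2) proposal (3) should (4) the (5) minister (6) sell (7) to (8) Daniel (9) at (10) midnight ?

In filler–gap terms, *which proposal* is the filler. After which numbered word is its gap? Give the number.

Before movement: The minister should sell which proposal to Daniel at midnight.
'which proposal' is the direct object of 'sell'. It moves to the left edge, and the trace sits right after 'sell':
Which proposal should the minister sell ___ to Daniel at midnight?
'sell' is word 6.

6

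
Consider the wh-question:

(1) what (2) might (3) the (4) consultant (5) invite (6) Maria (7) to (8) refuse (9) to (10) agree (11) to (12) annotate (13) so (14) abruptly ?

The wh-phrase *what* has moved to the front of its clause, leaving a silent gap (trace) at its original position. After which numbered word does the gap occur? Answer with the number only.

12

Before movement: The consultant might invite Maria to refuse to agree to annotate what so abruptly.
The filler 'what' is interpreted as the direct object of 'annotate'. Fronting leaves a gap immediately after 'annotate':
What might the consultant invite Maria to refuse to agree to annotate ___ so abruptly?
'annotate' is word 12.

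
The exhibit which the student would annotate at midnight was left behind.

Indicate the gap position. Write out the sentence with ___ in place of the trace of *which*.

The exhibit which the student would annotate ___ at midnight was left behind.

'which' is the direct object of 'annotate'. The gap is right after 'annotate'.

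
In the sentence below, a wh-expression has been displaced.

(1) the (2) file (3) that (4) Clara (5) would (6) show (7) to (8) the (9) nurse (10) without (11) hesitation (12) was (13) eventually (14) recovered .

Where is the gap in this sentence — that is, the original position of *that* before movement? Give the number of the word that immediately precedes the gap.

'that' functions as the direct object of 'show'. Fronting leaves a gap immediately after 'show':
The file that Clara would show ___ to the nurse without hesitation was eventually recovered.
'show' is word 6.

6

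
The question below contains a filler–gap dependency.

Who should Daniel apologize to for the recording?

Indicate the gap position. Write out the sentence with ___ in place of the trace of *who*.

Who should Daniel apologize to ___ for the recording?

In situ: Daniel should apologize to who for the recording.
The filler 'who' is interpreted as the object of the preposition 'to'. The gap is right after 'to'.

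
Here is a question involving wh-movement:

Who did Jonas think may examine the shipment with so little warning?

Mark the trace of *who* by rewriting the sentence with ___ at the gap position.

Underlying clause: Jonas did think who may examine the shipment with so little warning.
'who' functions as the subject of the clause embedded under 'think'. The gap is right after 'think'.

Who did Jonas think ___ may examine the shipment with so little warning?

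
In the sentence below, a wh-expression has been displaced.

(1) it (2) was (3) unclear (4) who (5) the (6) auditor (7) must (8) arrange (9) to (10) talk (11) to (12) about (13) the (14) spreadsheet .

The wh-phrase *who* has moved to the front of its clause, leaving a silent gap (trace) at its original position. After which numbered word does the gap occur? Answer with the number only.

Underlying clause: The auditor must arrange to talk to who about the spreadsheet.
'who' is the object of the preposition 'to'. Fronting leaves a gap immediately after 'to':
It was unclear who the auditor must arrange to talk to ___ about the spreadsheet.
'to' is word 11.

11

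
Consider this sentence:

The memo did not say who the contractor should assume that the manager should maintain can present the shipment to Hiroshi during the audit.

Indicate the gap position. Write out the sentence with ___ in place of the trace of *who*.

The memo did not say who the contractor should assume that the manager should maintain ___ can present the shipment to Hiroshi during the audit.

In situ: The contractor should assume that the manager should maintain who can present the shipment to Hiroshi during the audit.
'who' is the subject of the clause embedded under 'maintain'. The gap is right after 'maintain'.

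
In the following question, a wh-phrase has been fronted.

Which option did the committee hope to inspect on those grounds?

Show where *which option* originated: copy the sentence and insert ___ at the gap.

Which option did the committee hope to inspect ___ on those grounds?

Underlying clause: The committee did hope to inspect which option on those grounds.
The filler 'which option' is interpreted as the direct object of 'inspect'. The gap is right after 'inspect'.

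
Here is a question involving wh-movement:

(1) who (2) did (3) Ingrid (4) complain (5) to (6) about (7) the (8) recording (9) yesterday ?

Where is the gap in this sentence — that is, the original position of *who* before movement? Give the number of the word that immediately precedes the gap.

Before movement: Ingrid did complain to who about the recording yesterday.
'who' functions as the object of the preposition 'to'. Fronting leaves a gap immediately after 'to':
Who did Ingrid complain to ___ about the recording yesterday?
'to' is word 5.

5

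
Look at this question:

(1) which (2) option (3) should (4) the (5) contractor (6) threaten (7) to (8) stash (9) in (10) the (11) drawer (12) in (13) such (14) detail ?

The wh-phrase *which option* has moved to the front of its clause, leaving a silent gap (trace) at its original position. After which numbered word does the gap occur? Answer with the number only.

Pre-movement form: The contractor should threaten to stash which option in the drawer in such detail.
'which option' is the direct object of 'stash'. It moves to the left edge, and the trace sits right after 'stash':
Which option should the contractor threaten to stash ___ in the drawer in such detail?
'stash' is word 8.

8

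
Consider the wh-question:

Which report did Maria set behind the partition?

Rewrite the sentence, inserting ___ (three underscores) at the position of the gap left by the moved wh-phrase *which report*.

Pre-movement form: Maria did set which report behind the partition.
'which report' functions as the direct object of 'set'. The gap is right after 'set'.

Which report did Maria set ___ behind the partition?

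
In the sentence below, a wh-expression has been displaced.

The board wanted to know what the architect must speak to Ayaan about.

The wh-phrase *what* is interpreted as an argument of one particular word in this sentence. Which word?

about

In situ: The architect must speak to Ayaan about what.
'what' is the object of the preposition 'about'. It moves to the left edge, and the trace sits right after 'about':
The board wanted to know what the architect must speak to Ayaan about ___.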